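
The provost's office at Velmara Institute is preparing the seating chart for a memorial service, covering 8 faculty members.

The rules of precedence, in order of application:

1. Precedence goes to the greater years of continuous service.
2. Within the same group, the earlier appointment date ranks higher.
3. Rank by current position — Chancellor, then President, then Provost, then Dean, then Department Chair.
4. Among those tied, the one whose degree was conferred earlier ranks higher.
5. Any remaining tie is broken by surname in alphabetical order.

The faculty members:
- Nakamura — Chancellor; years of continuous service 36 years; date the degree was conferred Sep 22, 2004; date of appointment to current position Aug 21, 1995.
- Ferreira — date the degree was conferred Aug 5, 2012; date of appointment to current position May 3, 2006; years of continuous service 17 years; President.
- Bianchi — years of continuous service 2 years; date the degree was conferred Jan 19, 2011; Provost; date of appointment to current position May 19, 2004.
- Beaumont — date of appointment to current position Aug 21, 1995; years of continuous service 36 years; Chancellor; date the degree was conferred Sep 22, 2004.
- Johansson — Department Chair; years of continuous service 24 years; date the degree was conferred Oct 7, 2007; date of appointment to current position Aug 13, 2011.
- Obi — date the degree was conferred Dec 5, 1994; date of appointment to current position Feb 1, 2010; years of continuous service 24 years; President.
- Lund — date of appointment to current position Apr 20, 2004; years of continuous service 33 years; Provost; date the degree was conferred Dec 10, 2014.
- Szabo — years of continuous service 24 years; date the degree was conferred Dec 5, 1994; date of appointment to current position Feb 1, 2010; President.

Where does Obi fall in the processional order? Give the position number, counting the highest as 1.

4

By years of continuous service (higher first): Beaumont and Nakamura (both 36 years); then Lund (33 years); then Obi, Szabo and Johansson (each 24 years); then Ferreira (17 years); then Bianchi (2 years).
Beaumont and Nakamura both have date of appointment to current position Aug 21, 1995, so the next rule applies.
Beaumont and Nakamura are each Chancellor, so the next rule applies.
Beaumont and Nakamura both have date the degree was conferred Sep 22, 2004, so the next rule applies.
Among Beaumont and Nakamura, alphabetically by surname: Beaumont before Nakamura.
Among Obi, Szabo and Johansson, by date of appointment to current position (earlier first): Obi and Szabo (Feb 1, 2010) before Johansson (Aug 13, 2011).
Obi and Szabo are each President, so the next rule applies.
Obi and Szabo both have date the degree was conferred Dec 5, 1994, so the next rule applies.
Among Obi and Szabo, alphabetically by surname: Obi before Szabo.
Order: Beaumont, Nakamura, Lund, Obi, Szabo, Johansson, Ferreira, Bianchi. So position 4.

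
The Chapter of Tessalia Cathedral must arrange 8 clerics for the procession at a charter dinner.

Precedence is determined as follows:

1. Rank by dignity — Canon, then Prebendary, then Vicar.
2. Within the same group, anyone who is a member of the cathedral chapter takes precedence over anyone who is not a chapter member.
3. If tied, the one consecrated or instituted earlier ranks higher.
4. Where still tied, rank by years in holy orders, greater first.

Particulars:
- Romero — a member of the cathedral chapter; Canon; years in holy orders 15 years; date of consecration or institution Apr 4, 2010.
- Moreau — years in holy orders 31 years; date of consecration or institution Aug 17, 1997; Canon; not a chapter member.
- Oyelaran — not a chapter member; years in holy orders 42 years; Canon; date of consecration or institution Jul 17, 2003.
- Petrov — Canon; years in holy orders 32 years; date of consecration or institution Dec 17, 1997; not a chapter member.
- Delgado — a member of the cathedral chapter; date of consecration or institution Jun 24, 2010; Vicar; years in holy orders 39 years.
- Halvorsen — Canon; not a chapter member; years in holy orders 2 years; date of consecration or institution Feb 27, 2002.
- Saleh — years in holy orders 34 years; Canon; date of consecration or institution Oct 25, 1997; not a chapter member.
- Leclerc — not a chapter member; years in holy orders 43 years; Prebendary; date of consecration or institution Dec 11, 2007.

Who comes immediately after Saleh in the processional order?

Petrov

By dignity: Romero, Moreau, Saleh, Petrov, Halvorsen and Oyelaran (Canon); then Leclerc (Prebendary); then Delgado (Vicar).
Among Romero, Moreau, Saleh, Petrov, Halvorsen and Oyelaran, a member of the cathedral chapter before not a chapter member: Romero (a member of the cathedral chapter) before Moreau, Saleh, Petrov, Halvorsen and Oyelaran (not a chapter member).
Among Moreau, Saleh, Petrov, Halvorsen and Oyelaran, by date of consecration or institution (earlier first): Moreau (Aug 17, 1997) before Saleh (Oct 25, 1997) before Petrov (Dec 17, 1997) before Halvorsen (Feb 27, 2002) before Oyelaran (Jul 17, 2003).
Order: Romero, Moreau, Saleh, Petrov, Halvorsen, Oyelaran, Leclerc, Delgado.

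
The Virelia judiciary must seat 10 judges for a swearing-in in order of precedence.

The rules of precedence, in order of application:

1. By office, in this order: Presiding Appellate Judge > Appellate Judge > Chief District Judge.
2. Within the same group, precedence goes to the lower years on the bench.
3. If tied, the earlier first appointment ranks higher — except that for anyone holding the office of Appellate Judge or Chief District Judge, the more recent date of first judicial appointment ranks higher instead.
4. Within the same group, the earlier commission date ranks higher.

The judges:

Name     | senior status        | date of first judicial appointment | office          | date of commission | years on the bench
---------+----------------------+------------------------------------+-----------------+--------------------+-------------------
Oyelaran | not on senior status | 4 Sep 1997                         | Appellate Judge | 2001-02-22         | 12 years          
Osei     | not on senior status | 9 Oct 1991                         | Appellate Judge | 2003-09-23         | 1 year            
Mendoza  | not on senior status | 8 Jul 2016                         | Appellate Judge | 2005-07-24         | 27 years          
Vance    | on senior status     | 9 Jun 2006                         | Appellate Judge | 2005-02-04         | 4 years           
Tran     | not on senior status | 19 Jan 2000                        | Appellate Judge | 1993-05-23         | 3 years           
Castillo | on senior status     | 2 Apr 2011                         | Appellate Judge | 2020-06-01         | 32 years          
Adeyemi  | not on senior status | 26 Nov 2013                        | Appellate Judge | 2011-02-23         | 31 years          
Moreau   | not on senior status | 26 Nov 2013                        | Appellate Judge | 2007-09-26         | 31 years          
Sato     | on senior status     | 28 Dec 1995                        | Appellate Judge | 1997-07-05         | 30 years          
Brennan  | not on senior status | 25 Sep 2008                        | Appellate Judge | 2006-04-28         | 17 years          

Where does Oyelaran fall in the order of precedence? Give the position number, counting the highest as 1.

By office: Osei, Tran, Vance, Oyelaran, Brennan, Mendoza, Sato, Moreau, Adeyemi and Castillo (Appellate Judge).
Among Osei, Tran, Vance, Oyelaran, Brennan, Mendoza, Sato, Moreau, Adeyemi and Castillo, by years on the bench (lower first): Osei (1 year) before Tran (3 years) before Vance (4 years) before Oyelaran (12 years) before Brennan (17 years) before Mendoza (27 years) before Sato (30 years) before Moreau and Adeyemi (31 years) before Castillo (32 years).
Moreau and Adeyemi both have date of first judicial appointment 26 Nov 2013, so the next rule applies.
Among Moreau and Adeyemi, by date of commission (earlier first): Moreau (2007-09-26) before Adeyemi (2011-02-23).
Order: Osei, Tran, Vance, Oyelaran, Brennan, Mendoza, Sato, Moreau, Adeyemi, Castillo. So position 4.

4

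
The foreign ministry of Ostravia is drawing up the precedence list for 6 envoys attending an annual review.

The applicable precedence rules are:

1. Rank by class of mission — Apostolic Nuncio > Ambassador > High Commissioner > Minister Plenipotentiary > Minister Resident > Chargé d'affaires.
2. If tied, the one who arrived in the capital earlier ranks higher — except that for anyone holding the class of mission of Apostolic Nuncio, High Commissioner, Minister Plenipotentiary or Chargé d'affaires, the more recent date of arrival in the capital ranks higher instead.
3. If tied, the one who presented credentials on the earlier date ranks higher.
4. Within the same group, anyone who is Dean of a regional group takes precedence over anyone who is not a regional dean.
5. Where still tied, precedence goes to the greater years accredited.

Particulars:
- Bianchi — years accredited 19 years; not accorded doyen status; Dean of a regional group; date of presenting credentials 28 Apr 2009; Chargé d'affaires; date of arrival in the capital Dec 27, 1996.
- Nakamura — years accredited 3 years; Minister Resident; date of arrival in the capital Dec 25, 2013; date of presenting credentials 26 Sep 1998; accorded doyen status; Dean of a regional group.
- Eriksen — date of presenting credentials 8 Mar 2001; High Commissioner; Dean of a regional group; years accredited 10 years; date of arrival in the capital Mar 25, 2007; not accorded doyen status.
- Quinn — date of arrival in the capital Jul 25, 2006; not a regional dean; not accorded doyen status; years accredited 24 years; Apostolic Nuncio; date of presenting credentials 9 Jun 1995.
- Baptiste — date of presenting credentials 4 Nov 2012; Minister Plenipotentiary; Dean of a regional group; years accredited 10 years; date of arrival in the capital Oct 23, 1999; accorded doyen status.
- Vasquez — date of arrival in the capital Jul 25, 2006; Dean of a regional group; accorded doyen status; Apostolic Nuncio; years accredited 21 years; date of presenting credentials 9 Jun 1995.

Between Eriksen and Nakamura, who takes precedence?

Eriksen

By class of mission: Vasquez and Quinn (Apostolic Nuncio); then Eriksen (High Commissioner); then Baptiste (Minister Plenipotentiary); then Nakamura (Minister Resident); then Bianchi (Chargé d'affaires).
Vasquez and Quinn both have date of arrival in the capital Jul 25, 2006, so the next rule applies.
Vasquez and Quinn both have date of presenting credentials 9 Jun 1995, so the next rule applies.
Among Vasquez and Quinn, Dean of a regional group before not a regional dean: Vasquez (Dean of a regional group) before Quinn (not a regional dean).
So Eriksen takes precedence.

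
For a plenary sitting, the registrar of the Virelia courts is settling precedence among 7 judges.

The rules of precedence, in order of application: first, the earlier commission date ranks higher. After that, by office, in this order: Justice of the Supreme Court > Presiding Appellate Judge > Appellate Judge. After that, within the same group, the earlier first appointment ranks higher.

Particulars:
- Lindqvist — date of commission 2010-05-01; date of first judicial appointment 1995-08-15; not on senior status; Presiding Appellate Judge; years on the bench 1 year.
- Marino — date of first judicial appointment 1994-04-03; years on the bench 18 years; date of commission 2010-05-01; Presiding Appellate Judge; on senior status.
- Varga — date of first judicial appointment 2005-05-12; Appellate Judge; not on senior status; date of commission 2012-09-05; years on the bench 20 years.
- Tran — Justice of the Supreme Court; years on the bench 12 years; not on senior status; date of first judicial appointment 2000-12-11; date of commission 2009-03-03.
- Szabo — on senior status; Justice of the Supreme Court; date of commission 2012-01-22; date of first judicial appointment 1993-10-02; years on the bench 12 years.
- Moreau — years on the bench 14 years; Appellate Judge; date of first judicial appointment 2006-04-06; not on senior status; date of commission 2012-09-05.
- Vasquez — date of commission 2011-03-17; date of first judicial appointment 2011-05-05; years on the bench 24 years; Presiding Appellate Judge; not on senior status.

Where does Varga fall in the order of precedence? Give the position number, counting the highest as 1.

6

By date of commission (earlier first): Tran (2009-03-03); then Marino and Lindqvist (both 2010-05-01); then Vasquez (2011-03-17); then Szabo (2012-01-22); then Varga and Moreau (both 2012-09-05).
Marino and Lindqvist are each Presiding Appellate Judge, so the next rule applies.
Among Marino and Lindqvist, by date of first judicial appointment (earlier first): Marino (1994-04-03) before Lindqvist (1995-08-15).
Varga and Moreau are each Appellate Judge, so the next rule applies.
Among Varga and Moreau, by date of first judicial appointment (earlier first): Varga (2005-05-12) before Moreau (2006-04-06).
Order: Tran, Marino, Lindqvist, Vasquez, Szabo, Varga, Moreau. So position 6.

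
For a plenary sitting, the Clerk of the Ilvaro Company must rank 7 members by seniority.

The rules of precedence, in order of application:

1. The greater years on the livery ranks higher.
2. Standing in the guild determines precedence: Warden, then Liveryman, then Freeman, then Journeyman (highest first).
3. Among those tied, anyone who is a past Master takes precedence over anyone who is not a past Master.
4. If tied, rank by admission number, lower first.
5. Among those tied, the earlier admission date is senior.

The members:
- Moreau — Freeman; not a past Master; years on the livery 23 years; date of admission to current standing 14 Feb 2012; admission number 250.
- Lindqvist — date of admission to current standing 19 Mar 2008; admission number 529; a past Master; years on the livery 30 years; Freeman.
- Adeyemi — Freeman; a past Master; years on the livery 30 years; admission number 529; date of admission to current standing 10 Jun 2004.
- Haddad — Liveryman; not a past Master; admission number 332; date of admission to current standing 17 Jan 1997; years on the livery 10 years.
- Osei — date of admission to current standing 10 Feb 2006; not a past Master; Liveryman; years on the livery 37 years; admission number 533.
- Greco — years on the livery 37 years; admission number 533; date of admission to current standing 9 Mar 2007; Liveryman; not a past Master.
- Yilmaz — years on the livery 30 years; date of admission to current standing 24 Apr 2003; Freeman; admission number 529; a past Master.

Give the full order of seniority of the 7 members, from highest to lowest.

Osei, Greco, Yilmaz, Adeyemi, Lindqvist, Moreau, Haddad

By years on the livery (higher first): Osei and Greco (both 37 years); then Yilmaz, Adeyemi and Lindqvist (each 30 years); then Moreau (23 years); then Haddad (10 years).
Osei and Greco are each Liveryman, so the next rule applies.
Osei and Greco are each not a past Master, so the next rule applies.
Osei and Greco both have admission number 533, so the next rule applies.
Among Osei and Greco, by date of admission to current standing (earlier first): Osei (10 Feb 2006) before Greco (9 Mar 2007).
Yilmaz, Adeyemi and Lindqvist are each Freeman, so the next rule applies.
Yilmaz, Adeyemi and Lindqvist are each a past Master, so the next rule applies.
Yilmaz, Adeyemi and Lindqvist all have admission number 529, so the next rule applies.
Among Yilmaz, Adeyemi and Lindqvist, by date of admission to current standing (earlier first): Yilmaz (24 Apr 2003) before Adeyemi (10 Jun 2004) before Lindqvist (19 Mar 2008).
Full order: Osei, Greco, Yilmaz, Adeyemi, Lindqvist, Moreau, Haddad.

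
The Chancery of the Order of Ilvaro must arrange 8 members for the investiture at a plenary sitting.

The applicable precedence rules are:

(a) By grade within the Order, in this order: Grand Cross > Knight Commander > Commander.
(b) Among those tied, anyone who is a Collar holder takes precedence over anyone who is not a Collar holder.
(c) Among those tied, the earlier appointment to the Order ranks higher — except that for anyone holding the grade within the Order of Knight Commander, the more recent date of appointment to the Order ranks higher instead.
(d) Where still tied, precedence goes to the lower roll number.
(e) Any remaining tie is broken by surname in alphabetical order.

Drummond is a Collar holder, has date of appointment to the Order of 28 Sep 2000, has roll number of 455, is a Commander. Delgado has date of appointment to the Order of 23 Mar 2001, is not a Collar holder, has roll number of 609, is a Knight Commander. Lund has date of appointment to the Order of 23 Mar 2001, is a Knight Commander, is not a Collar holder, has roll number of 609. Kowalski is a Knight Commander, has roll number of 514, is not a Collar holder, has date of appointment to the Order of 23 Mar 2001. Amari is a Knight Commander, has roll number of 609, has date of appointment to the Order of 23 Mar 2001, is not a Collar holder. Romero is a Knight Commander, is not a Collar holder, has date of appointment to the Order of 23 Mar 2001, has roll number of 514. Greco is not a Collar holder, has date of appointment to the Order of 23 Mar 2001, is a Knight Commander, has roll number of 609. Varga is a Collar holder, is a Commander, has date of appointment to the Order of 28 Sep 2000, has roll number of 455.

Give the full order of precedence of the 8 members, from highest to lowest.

By grade within the Order: Kowalski, Romero, Amari, Delgado, Greco and Lund (Knight Commander); then Drummond and Varga (Commander).
Kowalski, Romero, Amari, Delgado, Greco and Lund are each not a Collar holder, so the next rule applies.
Kowalski, Romero, Amari, Delgado, Greco and Lund all have date of appointment to the Order 23 Mar 2001, so the next rule applies.
Among Kowalski, Romero, Amari, Delgado, Greco and Lund, by roll number (lower first): Kowalski and Romero (514) before Amari, Delgado, Greco and Lund (609).
Among Kowalski and Romero, alphabetically by surname: Kowalski before Romero.
Among Amari, Delgado, Greco and Lund, alphabetically by surname: Amari before Delgado before Greco before Lund.
Drummond and Varga are each a Collar holder, so the next rule applies.
Drummond and Varga both have date of appointment to the Order 28 Sep 2000, so the next rule applies.
Drummond and Varga both have roll number 455, so the next rule applies.
Among Drummond and Varga, alphabetically by surname: Drummond before Varga.
Full order: Kowalski, Romero, Amari, Delgado, Greco, Lund, Drummond, Varga.

Kowalski, Romero, Amari, Delgado, Greco, Lund, Drummond, Varga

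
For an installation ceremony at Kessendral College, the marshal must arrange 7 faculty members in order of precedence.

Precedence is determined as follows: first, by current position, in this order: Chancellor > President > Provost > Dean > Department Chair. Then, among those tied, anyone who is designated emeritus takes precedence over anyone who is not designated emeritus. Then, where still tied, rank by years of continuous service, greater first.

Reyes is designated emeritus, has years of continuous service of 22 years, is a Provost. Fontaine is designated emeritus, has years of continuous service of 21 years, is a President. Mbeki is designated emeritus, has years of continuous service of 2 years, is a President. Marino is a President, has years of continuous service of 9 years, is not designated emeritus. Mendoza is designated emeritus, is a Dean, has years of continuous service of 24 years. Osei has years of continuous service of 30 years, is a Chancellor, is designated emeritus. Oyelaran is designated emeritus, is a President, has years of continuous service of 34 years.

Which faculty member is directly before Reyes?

By current position: Osei (Chancellor); then Oyelaran, Fontaine, Mbeki and Marino (President); then Reyes (Provost); then Mendoza (Dean).
Among Oyelaran, Fontaine, Mbeki and Marino, designated emeritus before not designated emeritus: Oyelaran, Fontaine and Mbeki (designated emeritus) before Marino (not designated emeritus).
Among Oyelaran, Fontaine and Mbeki, by years of continuous service (higher first): Oyelaran (34 years) before Fontaine (21 years) before Mbeki (2 years).
Order: Osei, Oyelaran, Fontaine, Mbeki, Marino, Reyes, Mendoza.

Marino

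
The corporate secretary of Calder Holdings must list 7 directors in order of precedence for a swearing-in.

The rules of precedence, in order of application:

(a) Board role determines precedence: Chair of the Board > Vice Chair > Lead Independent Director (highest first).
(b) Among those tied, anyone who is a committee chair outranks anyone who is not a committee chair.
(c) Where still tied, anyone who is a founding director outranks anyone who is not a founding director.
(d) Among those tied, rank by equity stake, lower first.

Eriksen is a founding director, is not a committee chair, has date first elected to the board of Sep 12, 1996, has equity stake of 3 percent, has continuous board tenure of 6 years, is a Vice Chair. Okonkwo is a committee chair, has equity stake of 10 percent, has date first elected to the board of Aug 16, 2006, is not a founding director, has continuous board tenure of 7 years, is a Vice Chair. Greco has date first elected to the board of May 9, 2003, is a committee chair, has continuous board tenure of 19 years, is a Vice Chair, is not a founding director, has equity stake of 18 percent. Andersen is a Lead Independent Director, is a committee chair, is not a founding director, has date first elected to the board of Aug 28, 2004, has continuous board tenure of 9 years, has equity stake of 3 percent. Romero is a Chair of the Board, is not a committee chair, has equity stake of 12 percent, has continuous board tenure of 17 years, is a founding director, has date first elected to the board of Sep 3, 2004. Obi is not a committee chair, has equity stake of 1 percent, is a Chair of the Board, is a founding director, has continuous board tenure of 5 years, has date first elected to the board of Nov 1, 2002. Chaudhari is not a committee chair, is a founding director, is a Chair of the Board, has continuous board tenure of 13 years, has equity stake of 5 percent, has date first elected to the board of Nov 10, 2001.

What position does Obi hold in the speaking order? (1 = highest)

1

By board role: Obi, Chaudhari and Romero (Chair of the Board); then Okonkwo, Greco and Eriksen (Vice Chair); then Andersen (Lead Independent Director).
Obi, Chaudhari and Romero are each not a committee chair, so the next rule applies.
Obi, Chaudhari and Romero are each a founding director, so the next rule applies.
Among Obi, Chaudhari and Romero, by equity stake (lower first): Obi (1 percent) before Chaudhari (5 percent) before Romero (12 percent).
Among Okonkwo, Greco and Eriksen, a committee chair before not a committee chair: Okonkwo and Greco (a committee chair) before Eriksen (not a committee chair).
Okonkwo and Greco are each not a founding director, so the next rule applies.
Among Okonkwo and Greco, by equity stake (lower first): Okonkwo (10 percent) before Greco (18 percent).
Order: Obi, Chaudhari, Romero, Okonkwo, Greco, Eriksen, Andersen. So position 1.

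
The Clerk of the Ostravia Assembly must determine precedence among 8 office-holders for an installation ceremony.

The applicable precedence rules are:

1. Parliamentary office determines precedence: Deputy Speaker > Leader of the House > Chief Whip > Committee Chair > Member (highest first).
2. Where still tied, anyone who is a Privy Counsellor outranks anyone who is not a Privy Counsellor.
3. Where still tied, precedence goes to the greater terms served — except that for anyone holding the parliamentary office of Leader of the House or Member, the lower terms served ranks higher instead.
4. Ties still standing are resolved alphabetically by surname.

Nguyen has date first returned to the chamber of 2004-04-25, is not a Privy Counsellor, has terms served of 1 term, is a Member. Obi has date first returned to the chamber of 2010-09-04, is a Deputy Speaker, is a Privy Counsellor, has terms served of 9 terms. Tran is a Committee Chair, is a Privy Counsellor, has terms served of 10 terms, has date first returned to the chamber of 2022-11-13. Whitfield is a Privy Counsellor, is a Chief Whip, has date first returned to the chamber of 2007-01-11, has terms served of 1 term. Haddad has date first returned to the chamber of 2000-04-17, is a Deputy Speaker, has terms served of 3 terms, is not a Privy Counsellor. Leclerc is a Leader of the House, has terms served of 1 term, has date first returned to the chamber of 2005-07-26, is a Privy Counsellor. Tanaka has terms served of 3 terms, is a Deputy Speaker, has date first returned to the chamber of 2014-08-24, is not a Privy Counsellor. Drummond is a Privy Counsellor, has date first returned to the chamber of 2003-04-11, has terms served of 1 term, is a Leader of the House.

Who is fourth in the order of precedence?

Drummond

By parliamentary office: Obi, Haddad and Tanaka (Deputy Speaker); then Drummond and Leclerc (Leader of the House); then Whitfield (Chief Whip); then Tran (Committee Chair); then Nguyen (Member).
Among Obi, Haddad and Tanaka, a Privy Counsellor before not a Privy Counsellor: Obi (a Privy Counsellor) before Haddad and Tanaka (not a Privy Counsellor).
Haddad and Tanaka both have terms served 3 terms, so the next rule applies.
Among Haddad and Tanaka, alphabetically by surname: Haddad before Tanaka.
Drummond and Leclerc are each a Privy Counsellor, so the next rule applies.
Drummond and Leclerc both have terms served 1 term, so the next rule applies.
Among Drummond and Leclerc, alphabetically by surname: Drummond before Leclerc.
Order: Obi, Haddad, Tanaka, Drummond, Leclerc, Whitfield, Tran, Nguyen.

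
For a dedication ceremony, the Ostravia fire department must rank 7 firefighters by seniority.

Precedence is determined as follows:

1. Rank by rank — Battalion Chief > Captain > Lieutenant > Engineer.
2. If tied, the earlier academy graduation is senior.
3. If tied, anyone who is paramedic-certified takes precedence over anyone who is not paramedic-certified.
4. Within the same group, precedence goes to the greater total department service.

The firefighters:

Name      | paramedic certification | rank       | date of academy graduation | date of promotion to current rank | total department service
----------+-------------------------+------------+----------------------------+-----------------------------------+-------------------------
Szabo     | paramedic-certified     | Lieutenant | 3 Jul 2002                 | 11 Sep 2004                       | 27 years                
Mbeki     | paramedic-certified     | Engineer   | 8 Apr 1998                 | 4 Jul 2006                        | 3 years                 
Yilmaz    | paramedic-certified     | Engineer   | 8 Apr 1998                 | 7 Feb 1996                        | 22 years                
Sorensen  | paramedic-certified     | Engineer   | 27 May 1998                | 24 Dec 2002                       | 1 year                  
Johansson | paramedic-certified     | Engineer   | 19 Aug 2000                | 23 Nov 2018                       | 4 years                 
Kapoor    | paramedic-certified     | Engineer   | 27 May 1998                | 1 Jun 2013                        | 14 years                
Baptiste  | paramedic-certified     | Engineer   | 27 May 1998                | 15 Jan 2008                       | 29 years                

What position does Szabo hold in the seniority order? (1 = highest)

1

By rank: Szabo (Lieutenant); then Yilmaz, Mbeki, Baptiste, Kapoor, Sorensen and Johansson (Engineer).
Among Yilmaz, Mbeki, Baptiste, Kapoor, Sorensen and Johansson, by date of academy graduation (earlier first): Yilmaz and Mbeki (8 Apr 1998) before Baptiste, Kapoor and Sorensen (27 May 1998) before Johansson (19 Aug 2000).
Yilmaz and Mbeki are each paramedic-certified, so the next rule applies.
Among Yilmaz and Mbeki, by total department service (higher first): Yilmaz (22 years) before Mbeki (3 years).
Baptiste, Kapoor and Sorensen are each paramedic-certified, so the next rule applies.
Among Baptiste, Kapoor and Sorensen, by total department service (higher first): Baptiste (29 years) before Kapoor (14 years) before Sorensen (1 year).
Order: Szabo, Yilmaz, Mbeki, Baptiste, Kapoor, Sorensen, Johansson. So position 1.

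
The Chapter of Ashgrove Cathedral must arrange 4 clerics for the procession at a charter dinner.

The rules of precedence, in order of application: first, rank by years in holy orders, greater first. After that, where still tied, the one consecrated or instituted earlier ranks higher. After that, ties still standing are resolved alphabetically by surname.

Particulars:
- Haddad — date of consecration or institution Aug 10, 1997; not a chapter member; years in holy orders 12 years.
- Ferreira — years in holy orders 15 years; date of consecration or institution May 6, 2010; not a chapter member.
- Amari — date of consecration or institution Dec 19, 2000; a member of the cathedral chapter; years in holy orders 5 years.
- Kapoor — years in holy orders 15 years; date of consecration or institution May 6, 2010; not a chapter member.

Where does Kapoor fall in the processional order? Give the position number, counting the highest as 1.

2

By years in holy orders (higher first): Ferreira and Kapoor (both 15 years); then Haddad (12 years); then Amari (5 years).
Ferreira and Kapoor both have date of consecration or institution May 6, 2010, so the next rule applies.
Among Ferreira and Kapoor, alphabetically by surname: Ferreira before Kapoor.
Order: Ferreira, Kapoor, Haddad, Amari. So position 2.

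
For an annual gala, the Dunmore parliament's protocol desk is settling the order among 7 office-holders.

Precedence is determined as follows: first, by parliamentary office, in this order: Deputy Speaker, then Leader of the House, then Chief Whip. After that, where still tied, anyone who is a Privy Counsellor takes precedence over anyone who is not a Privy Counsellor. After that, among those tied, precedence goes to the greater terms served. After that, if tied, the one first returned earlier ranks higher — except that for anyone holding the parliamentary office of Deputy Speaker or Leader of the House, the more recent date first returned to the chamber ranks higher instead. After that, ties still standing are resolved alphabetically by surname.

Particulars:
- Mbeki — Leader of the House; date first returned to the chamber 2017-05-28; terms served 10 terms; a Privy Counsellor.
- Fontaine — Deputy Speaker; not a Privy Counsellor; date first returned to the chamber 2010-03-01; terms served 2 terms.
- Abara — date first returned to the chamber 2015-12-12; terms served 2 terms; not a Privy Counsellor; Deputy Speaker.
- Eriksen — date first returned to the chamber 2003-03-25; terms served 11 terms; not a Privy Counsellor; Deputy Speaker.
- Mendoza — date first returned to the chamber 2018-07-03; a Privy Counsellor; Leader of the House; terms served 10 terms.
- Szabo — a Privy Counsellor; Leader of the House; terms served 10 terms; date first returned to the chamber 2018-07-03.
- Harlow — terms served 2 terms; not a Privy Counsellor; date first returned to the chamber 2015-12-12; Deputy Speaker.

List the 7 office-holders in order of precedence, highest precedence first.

Eriksen, Abara, Harlow, Fontaine, Mendoza, Szabo, Mbeki

By parliamentary office: Eriksen, Abara, Harlow and Fontaine (Deputy Speaker); then Mendoza, Szabo and Mbeki (Leader of the House).
Eriksen, Abara, Harlow and Fontaine are each not a Privy Counsellor, so the next rule applies.
Among Eriksen, Abara, Harlow and Fontaine, by terms served (higher first): Eriksen (11 terms) before Abara, Harlow and Fontaine (2 terms).
Among Abara, Harlow and Fontaine, by date first returned to the chamber (later first) (reversed rule for this group): Abara and Harlow (2015-12-12) before Fontaine (2010-03-01).
Among Abara and Harlow, alphabetically by surname: Abara before Harlow.
Mendoza, Szabo and Mbeki are each a Privy Counsellor, so the next rule applies.
Mendoza, Szabo and Mbeki all have terms served 10 terms, so the next rule applies.
Among Mendoza, Szabo and Mbeki, by date first returned to the chamber (later first) (reversed rule for this group): Mendoza and Szabo (2018-07-03) before Mbeki (2017-05-28).
Among Mendoza and Szabo, alphabetically by surname: Mendoza before Szabo.
Full order: Eriksen, Abara, Harlow, Fontaine, Mendoza, Szabo, Mbeki.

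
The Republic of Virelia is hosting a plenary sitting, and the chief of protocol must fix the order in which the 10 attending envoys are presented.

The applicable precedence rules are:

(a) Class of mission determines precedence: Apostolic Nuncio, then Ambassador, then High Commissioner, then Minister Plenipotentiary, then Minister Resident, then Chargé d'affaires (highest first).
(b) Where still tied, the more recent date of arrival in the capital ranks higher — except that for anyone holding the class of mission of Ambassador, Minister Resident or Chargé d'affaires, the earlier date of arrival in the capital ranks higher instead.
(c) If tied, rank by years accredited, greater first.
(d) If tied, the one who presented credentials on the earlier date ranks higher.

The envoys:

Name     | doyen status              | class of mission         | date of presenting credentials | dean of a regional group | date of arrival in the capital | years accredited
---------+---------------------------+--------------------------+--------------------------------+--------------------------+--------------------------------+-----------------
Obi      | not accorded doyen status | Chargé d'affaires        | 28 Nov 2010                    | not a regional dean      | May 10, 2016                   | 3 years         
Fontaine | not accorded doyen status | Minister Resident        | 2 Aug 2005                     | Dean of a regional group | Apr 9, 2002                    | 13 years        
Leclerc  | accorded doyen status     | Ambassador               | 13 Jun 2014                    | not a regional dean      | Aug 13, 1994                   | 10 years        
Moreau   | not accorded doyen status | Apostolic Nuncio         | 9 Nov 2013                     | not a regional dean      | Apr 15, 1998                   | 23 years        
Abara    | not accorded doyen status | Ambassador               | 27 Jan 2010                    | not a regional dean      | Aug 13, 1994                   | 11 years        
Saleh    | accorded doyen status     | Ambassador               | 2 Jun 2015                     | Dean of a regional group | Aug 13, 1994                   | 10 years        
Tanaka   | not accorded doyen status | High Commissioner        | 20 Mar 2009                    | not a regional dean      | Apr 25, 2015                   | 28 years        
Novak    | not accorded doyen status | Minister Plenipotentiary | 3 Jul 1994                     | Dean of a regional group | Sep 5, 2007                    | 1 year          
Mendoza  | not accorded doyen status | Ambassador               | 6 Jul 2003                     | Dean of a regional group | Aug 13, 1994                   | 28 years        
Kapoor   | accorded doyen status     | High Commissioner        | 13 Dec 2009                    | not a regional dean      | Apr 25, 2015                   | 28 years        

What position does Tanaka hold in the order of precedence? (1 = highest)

6

By class of mission: Moreau (Apostolic Nuncio); then Mendoza, Abara, Leclerc and Saleh (Ambassador); then Tanaka and Kapoor (High Commissioner); then Novak (Minister Plenipotentiary); then Fontaine (Minister Resident); then Obi (Chargé d'affaires).
Mendoza, Abara, Leclerc and Saleh all have date of arrival in the capital Aug 13, 1994, so the next rule applies.
Among Mendoza, Abara, Leclerc and Saleh, by years accredited (higher first): Mendoza (28 years) before Abara (11 years) before Leclerc and Saleh (10 years).
Among Leclerc and Saleh, by date of presenting credentials (earlier first): Leclerc (13 Jun 2014) before Saleh (2 Jun 2015).
Tanaka and Kapoor both have date of arrival in the capital Apr 25, 2015, so the next rule applies.
Tanaka and Kapoor both have years accredited 28 years, so the next rule applies.
Among Tanaka and Kapoor, by date of presenting credentials (earlier first): Tanaka (20 Mar 2009) before Kapoor (13 Dec 2009).
Order: Moreau, Mendoza, Abara, Leclerc, Saleh, Tanaka, Kapoor, Novak, Fontaine, Obi. So position 6.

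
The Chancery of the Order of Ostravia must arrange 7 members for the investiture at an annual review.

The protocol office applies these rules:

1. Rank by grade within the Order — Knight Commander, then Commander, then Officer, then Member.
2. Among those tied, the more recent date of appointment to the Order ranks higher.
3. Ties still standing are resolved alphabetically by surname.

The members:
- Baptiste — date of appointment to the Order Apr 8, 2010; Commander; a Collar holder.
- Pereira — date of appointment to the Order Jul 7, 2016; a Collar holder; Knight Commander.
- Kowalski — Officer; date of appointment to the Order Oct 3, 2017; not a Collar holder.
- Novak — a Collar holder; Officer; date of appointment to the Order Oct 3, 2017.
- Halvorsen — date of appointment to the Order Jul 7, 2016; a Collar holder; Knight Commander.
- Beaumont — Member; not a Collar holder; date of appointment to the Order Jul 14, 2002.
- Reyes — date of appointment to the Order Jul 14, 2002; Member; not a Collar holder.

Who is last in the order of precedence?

By grade within the Order: Halvorsen and Pereira (Knight Commander); then Baptiste (Commander); then Kowalski and Novak (Officer); then Beaumont and Reyes (Member).
Halvorsen and Pereira both have date of appointment to the Order Jul 7, 2016, so the next rule applies.
Among Halvorsen and Pereira, alphabetically by surname: Halvorsen before Pereira.
Kowalski and Novak both have date of appointment to the Order Oct 3, 2017, so the next rule applies.
Among Kowalski and Novak, alphabetically by surname: Kowalski before Novak.
Beaumont and Reyes both have date of appointment to the Order Jul 14, 2002, so the next rule applies.
Among Beaumont and Reyes, alphabetically by surname: Beaumont before Reyes.
Order: Halvorsen, Pereira, Baptiste, Kowalski, Novak, Beaumont, Reyes.

Reyes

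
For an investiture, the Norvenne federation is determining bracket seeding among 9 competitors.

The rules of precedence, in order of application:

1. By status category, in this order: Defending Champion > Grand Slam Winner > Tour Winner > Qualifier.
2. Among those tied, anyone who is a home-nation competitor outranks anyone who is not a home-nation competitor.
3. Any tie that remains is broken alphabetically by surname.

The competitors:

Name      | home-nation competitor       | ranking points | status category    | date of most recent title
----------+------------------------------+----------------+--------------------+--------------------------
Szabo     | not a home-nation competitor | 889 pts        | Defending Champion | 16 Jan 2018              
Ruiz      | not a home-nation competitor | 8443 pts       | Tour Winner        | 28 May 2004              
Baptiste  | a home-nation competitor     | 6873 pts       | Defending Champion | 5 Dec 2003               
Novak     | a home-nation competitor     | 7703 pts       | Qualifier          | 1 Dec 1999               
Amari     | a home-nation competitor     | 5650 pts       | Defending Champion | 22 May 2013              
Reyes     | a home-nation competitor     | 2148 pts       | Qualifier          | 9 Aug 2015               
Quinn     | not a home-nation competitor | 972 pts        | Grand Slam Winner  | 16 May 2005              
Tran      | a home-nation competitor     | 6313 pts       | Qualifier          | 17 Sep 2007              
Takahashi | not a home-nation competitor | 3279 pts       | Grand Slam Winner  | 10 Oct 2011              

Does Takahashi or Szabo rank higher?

By status category: Amari, Baptiste and Szabo (Defending Champion); then Quinn and Takahashi (Grand Slam Winner); then Ruiz (Tour Winner); then Novak, Reyes and Tran (Qualifier).
Among Amari, Baptiste and Szabo, a home-nation competitor before not a home-nation competitor: Amari and Baptiste (a home-nation competitor) before Szabo (not a home-nation competitor).
Among Amari and Baptiste, alphabetically by surname: Amari before Baptiste.
Quinn and Takahashi are each not a home-nation competitor, so the next rule applies.
Among Quinn and Takahashi, alphabetically by surname: Quinn before Takahashi.
Novak, Reyes and Tran are each a home-nation competitor, so the next rule applies.
Among Novak, Reyes and Tran, alphabetically by surname: Novak before Reyes before Tran.
So Szabo takes precedence.

Szabo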